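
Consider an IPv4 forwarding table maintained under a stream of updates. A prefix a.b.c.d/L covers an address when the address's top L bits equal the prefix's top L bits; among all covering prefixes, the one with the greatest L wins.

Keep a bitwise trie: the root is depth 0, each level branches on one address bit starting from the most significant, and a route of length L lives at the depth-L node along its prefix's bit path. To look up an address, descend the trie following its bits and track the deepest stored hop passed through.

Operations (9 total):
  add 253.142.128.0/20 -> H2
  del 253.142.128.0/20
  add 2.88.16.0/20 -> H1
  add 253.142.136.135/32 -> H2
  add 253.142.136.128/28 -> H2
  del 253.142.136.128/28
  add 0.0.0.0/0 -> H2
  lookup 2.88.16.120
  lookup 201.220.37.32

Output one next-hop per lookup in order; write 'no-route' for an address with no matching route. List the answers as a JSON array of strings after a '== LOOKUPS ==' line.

Apply in order:
  + 253.142.128.0/20 (H2) depth=20
  del 253.142.128.0/20 (clear depth 20)
  + 2.88.16.0/20 (H1) depth=20
  + 253.142.136.135/32 (H2) depth=32
  + 253.142.136.128/28 (H2) depth=28
  del 253.142.136.128/28 (clear depth 28)
  + 0.0.0.0/0 (H2) depth=0
  lookup 2.88.16.120: bits 00000010010110000001 walk d0:H2→d1:-→d2:-→d3:-→d4:-→d5:-→d6:-→d7:-→d8:-→d9:-→d10:-→d11:-→d12:-→d13:-→d14:-→d15:-→d16:-→d17:-→d18:-→d19:-→d20:H1 -> H1
  lookup 201.220.37.32: bits 11 walk d0:H2→d1:-→d2:- -> H2

== LOOKUPS ==
["H1","H2"]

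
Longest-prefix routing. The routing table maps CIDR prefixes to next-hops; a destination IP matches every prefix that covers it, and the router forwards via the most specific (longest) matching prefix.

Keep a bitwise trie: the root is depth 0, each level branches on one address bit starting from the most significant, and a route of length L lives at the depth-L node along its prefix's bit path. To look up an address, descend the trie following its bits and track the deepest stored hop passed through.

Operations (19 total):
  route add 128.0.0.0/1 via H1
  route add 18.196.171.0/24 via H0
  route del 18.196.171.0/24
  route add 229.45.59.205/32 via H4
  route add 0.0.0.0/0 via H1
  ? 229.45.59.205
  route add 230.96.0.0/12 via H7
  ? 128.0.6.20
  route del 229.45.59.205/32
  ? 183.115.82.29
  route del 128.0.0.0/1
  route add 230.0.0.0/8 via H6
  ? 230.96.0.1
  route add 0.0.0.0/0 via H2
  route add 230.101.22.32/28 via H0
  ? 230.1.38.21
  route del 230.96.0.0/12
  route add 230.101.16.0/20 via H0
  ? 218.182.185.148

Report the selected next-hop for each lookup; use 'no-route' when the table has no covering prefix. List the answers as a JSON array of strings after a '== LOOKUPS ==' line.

Process each operation:
  + 128.0.0.0/1 (H1) depth=1
  + 18.196.171.0/24 (H0) depth=24
  - 18.196.171.0/24 clear@24
  + 229.45.59.205/32 (H4) depth=32
  + 0.0.0.0/0 (H1) depth=0
  ? 229.45.59.205  path d0:H1→d1:H1→d2:-→d3:-→d4:-→d5:-→d6:-→d7:-→d8:-→d9:-→d10:-→d11:-→d12:-→d13:-→d14:-→d15:-→d16:-→d17:-→d18:-→d19:-→d20:-→d21:-→d22:-→d23:-→d24:-→d25:-→d26:-→d27:-→d28:-→d29:-→d30:-→d31:-→d32:H4  best=H4
  + 230.96.0.0/12 (H7) depth=12
  ? 128.0.6.20  path d0:H1→d1:H1  best=H1
  - 229.45.59.205/32 clear@32
  ? 183.115.82.29  path d0:H1→d1:H1  best=H1
  - 128.0.0.0/1 clear@1
  + 230.0.0.0/8 (H6) depth=8
  ? 230.96.0.1  path d0:H1→d1:-→d2:-→d3:-→d4:-→d5:-→d6:-→d7:-→d8:H6→d9:-→d10:-→d11:-→d12:H7  best=H7
  + 0.0.0.0/0 (H2) depth=0
  + 230.101.22.32/28 (H0) depth=28
  ? 230.1.38.21  path d0:H2→d1:-→d2:-→d3:-→d4:-→d5:-→d6:-→d7:-→d8:H6→d9:-  best=H6
  - 230.96.0.0/12 clear@12
  + 230.101.16.0/20 (H0) depth=20
  ? 218.182.185.148  path d0:H2→d1:-→d2:-  best=H2

== LOOKUPS ==
["H4","H1","H1","H7","H6","H2"]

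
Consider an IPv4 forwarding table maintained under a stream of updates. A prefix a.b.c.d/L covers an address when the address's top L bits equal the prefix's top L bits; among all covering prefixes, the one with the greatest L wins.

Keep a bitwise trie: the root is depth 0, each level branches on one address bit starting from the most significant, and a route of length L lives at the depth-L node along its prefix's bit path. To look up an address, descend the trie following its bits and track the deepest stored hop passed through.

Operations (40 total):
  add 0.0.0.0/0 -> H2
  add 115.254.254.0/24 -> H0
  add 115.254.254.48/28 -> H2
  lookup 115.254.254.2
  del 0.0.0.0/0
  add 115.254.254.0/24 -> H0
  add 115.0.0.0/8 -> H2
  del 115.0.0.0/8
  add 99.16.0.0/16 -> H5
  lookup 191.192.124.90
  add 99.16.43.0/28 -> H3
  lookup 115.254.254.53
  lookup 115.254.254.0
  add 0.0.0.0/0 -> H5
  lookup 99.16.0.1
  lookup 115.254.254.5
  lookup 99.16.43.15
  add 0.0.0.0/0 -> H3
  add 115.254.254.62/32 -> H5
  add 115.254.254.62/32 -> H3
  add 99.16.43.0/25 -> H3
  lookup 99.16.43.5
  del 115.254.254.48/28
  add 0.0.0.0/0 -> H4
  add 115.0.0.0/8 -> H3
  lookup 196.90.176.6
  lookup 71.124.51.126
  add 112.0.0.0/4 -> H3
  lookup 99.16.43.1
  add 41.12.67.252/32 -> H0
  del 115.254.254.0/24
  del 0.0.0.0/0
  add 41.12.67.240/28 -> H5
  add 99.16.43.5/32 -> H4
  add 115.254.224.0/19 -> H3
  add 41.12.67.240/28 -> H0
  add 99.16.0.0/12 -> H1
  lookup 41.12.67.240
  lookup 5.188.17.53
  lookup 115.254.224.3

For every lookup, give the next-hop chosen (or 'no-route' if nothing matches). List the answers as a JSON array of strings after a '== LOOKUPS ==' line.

Trace:
  + 0.0.0.0/0 (H2) depth=0
  + 115.254.254.0/24 (H0) depth=24
  + 115.254.254.48/28 (H2) depth=28
  ? 115.254.254.2  path d0:H2→d1:-→d2:-→d3:-→d4:-→d5:-→d6:-→d7:-→d8:-→d9:-→d10:-→d11:-→d12:-→d13:-→d14:-→d15:-→d16:-→d17:-→d18:-→d19:-→d20:-→d21:-→d22:-→d23:-→d24:H0→d25:-→d26:-  best=H0
  del 0.0.0.0/0 (clear depth 0)
  + 115.254.254.0/24 (H0) depth=24
  + 115.0.0.0/8 (H2) depth=8
  del 115.0.0.0/8 (clear depth 8)
  + 99.16.0.0/16 (H5) depth=16
  ? 191.192.124.90  path d0:-  best=no-route
  + 99.16.43.0/28 (H3) depth=28
  ? 115.254.254.53  path d0:-→d1:-→d2:-→d3:-→d4:-→d5:-→d6:-→d7:-→d8:-→d9:-→d10:-→d11:-→d12:-→d13:-→d14:-→d15:-→d16:-→d17:-→d18:-→d19:-→d20:-→d21:-→d22:-→d23:-→d24:H0→d25:-→d26:-→d27:-→d28:H2  best=H2
  ? 115.254.254.0  path d0:-→d1:-→d2:-→d3:-→d4:-→d5:-→d6:-→d7:-→d8:-→d9:-→d10:-→d11:-→d12:-→d13:-→d14:-→d15:-→d16:-→d17:-→d18:-→d19:-→d20:-→d21:-→d22:-→d23:-→d24:H0→d25:-→d26:-  best=H0
  + 0.0.0.0/0 (H5) depth=0
  ? 99.16.0.1  path d0:H5→d1:-→d2:-→d3:-→d4:-→d5:-→d6:-→d7:-→d8:-→d9:-→d10:-→d11:-→d12:-→d13:-→d14:-→d15:-→d16:H5→d17:-→d18:-  best=H5
  ? 115.254.254.5  path d0:H5→d1:-→d2:-→d3:-→d4:-→d5:-→d6:-→d7:-→d8:-→d9:-→d10:-→d11:-→d12:-→d13:-→d14:-→d15:-→d16:-→d17:-→d18:-→d19:-→d20:-→d21:-→d22:-→d23:-→d24:H0→d25:-→d26:-  best=H0
  ? 99.16.43.15  path d0:H5→d1:-→d2:-→d3:-→d4:-→d5:-→d6:-→d7:-→d8:-→d9:-→d10:-→d11:-→d12:-→d13:-→d14:-→d15:-→d16:H5→d17:-→d18:-→d19:-→d20:-→d21:-→d22:-→d23:-→d24:-→d25:-→d26:-→d27:-→d28:H3  best=H3
  + 0.0.0.0/0 (H3) depth=0
  + 115.254.254.62/32 (H5) depth=32
  + 115.254.254.62/32 (H3) depth=32
  + 99.16.43.0/25 (H3) depth=25
  ? 99.16.43.5  path d0:H3→d1:-→d2:-→d3:-→d4:-→d5:-→d6:-→d7:-→d8:-→d9:-→d10:-→d11:-→d12:-→d13:-→d14:-→d15:-→d16:H5→d17:-→d18:-→d19:-→d20:-→d21:-→d22:-→d23:-→d24:-→d25:H3→d26:-→d27:-→d28:H3  best=H3
  del 115.254.254.48/28 (clear depth 28)
  + 0.0.0.0/0 (H4) depth=0
  + 115.0.0.0/8 (H3) depth=8
  ? 196.90.176.6  path d0:H4  best=H4
  ? 71.124.51.126  path d0:H4→d1:-→d2:-  best=H4
  + 112.0.0.0/4 (H3) depth=4
  ? 99.16.43.1  path d0:H4→d1:-→d2:-→d3:-→d4:-→d5:-→d6:-→d7:-→d8:-→d9:-→d10:-→d11:-→d12:-→d13:-→d14:-→d15:-→d16:H5→d17:-→d18:-→d19:-→d20:-→d21:-→d22:-→d23:-→d24:-→d25:H3→d26:-→d27:-→d28:H3  best=H3
  + 41.12.67.252/32 (H0) depth=32
  del 115.254.254.0/24 (clear depth 24)
  del 0.0.0.0/0 (clear depth 0)
  + 41.12.67.240/28 (H5) depth=28
  + 99.16.43.5/32 (H4) depth=32
  + 115.254.224.0/19 (H3) depth=19
  + 41.12.67.240/28 (H0) depth=28
  + 99.16.0.0/12 (H1) depth=12
  ? 41.12.67.240  path d0:-→d1:-→d2:-→d3:-→d4:-→d5:-→d6:-→d7:-→d8:-→d9:-→d10:-→d11:-→d12:-→d13:-→d14:-→d15:-→d16:-→d17:-→d18:-→d19:-→d20:-→d21:-→d22:-→d23:-→d24:-→d25:-→d26:-→d27:-→d28:H0  best=H0
  ? 5.188.17.53  path d0:-→d1:-→d2:-  best=no-route
  ? 115.254.224.3  path d0:-→d1:-→d2:-→d3:-→d4:H3→d5:-→d6:-→d7:-→d8:H3→d9:-→d10:-→d11:-→d12:-→d13:-→d14:-→d15:-→d16:-→d17:-→d18:-→d19:H3  best=H3

== LOOKUPS ==
["H0","no-route","H2","H0","H5","H0","H3","H3","H4","H4","H3","H0","no-route","H3"]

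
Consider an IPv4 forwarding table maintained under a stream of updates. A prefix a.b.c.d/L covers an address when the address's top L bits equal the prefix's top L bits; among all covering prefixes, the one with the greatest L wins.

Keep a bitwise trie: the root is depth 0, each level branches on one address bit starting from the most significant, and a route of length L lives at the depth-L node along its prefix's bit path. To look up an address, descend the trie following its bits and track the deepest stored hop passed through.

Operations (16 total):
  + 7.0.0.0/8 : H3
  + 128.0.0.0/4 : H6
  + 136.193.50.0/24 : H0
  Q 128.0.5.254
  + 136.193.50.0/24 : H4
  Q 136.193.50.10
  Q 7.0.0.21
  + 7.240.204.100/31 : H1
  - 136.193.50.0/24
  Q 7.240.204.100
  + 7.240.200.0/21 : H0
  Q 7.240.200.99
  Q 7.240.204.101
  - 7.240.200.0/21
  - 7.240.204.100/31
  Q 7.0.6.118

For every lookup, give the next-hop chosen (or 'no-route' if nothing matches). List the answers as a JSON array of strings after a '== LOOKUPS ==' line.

Process each operation:
  + 7.0.0.0/8 (H3) depth=8
  + 128.0.0.0/4 (H6) depth=4
  + 136.193.50.0/24 (H0) depth=24
  lookup 128.0.5.254: bits 1000 walk d0:-→d1:-→d2:-→d3:-→d4:H6 -> H6
  + 136.193.50.0/24 (H4) depth=24
  lookup 136.193.50.10: bits 100010001100000100110010 walk d0:-→d1:-→d2:-→d3:-→d4:H6→d5:-→d6:-→d7:-→d8:-→d9:-→d10:-→d11:-→d12:-→d13:-→d14:-→d15:-→d16:-→d17:-→d18:-→d19:-→d20:-→d21:-→d22:-→d23:-→d24:H4 -> H4
  lookup 7.0.0.21: bits 00000111 walk d0:-→d1:-→d2:-→d3:-→d4:-→d5:-→d6:-→d7:-→d8:H3 -> H3
  + 7.240.204.100/31 (H1) depth=31
  - 136.193.50.0/24 clear@24
  lookup 7.240.204.100: bits 0000011111110000110011000110010 walk d0:-→d1:-→d2:-→d3:-→d4:-→d5:-→d6:-→d7:-→d8:H3→d9:-→d10:-→d11:-→d12:-→d13:-→d14:-→d15:-→d16:-→d17:-→d18:-→d19:-→d20:-→d21:-→d22:-→d23:-→d24:-→d25:-→d26:-→d27:-→d28:-→d29:-→d30:-→d31:H1 -> H1
  + 7.240.200.0/21 (H0) depth=21
  lookup 7.240.200.99: bits 000001111111000011001 walk d0:-→d1:-→d2:-→d3:-→d4:-→d5:-→d6:-→d7:-→d8:H3→d9:-→d10:-→d11:-→d12:-→d13:-→d14:-→d15:-→d16:-→d17:-→d18:-→d19:-→d20:-→d21:H0 -> H0
  lookup 7.240.204.101: bits 0000011111110000110011000110010 walk d0:-→d1:-→d2:-→d3:-→d4:-→d5:-→d6:-→d7:-→d8:H3→d9:-→d10:-→d11:-→d12:-→d13:-→d14:-→d15:-→d16:-→d17:-→d18:-→d19:-→d20:-→d21:H0→d22:-→d23:-→d24:-→d25:-→d26:-→d27:-→d28:-→d29:-→d30:-→d31:H1 -> H1
  - 7.240.200.0/21 clear@21
  - 7.240.204.100/31 clear@31
  lookup 7.0.6.118: bits 00000111 walk d0:-→d1:-→d2:-→d3:-→d4:-→d5:-→d6:-→d7:-→d8:H3 -> H3

== LOOKUPS ==
["H6","H4","H3","H1","H0","H1","H3"]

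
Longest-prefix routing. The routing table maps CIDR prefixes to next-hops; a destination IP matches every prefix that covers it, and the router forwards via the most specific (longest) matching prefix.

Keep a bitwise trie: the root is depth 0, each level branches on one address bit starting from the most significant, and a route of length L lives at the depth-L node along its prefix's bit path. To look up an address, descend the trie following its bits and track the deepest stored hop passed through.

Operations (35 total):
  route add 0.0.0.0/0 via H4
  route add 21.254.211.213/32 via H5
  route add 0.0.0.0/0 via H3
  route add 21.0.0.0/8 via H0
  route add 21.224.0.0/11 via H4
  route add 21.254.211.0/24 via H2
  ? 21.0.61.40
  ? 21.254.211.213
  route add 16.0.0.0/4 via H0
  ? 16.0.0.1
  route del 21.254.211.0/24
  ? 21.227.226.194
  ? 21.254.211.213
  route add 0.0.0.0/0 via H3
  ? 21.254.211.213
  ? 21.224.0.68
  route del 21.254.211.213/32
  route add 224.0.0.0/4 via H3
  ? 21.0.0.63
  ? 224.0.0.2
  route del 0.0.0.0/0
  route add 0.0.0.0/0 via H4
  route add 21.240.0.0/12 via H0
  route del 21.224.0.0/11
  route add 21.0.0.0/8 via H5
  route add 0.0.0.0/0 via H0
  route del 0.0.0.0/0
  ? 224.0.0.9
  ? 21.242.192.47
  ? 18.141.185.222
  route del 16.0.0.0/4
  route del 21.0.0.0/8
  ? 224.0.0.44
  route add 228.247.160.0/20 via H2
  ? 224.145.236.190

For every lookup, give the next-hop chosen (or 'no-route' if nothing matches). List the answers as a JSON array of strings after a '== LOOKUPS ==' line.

Apply in order:
  add 0.0.0.0/0 -> H4 at depth 0
  add 21.254.211.213/32 -> H5 at depth 32
  add 0.0.0.0/0 -> H3 at depth 0
  add 21.0.0.0/8 -> H0 at depth 8
  add 21.224.0.0/11 -> H4 at depth 11
  add 21.254.211.0/24 -> H2 at depth 24
  lookup 21.0.61.40: bits 00010101 walk d0:H3→d1:-→d2:-→d3:-→d4:-→d5:-→d6:-→d7:-→d8:H0 -> H0
  lookup 21.254.211.213: bits 00010101111111101101001111010101 walk d0:H3→d1:-→d2:-→d3:-→d4:-→d5:-→d6:-→d7:-→d8:H0→d9:-→d10:-→d11:H4→d12:-→d13:-→d14:-→d15:-→d16:-→d17:-→d18:-→d19:-→d20:-→d21:-→d22:-→d23:-→d24:H2→d25:-→d26:-→d27:-→d28:-→d29:-→d30:-→d31:-→d32:H5 -> H5
  add 16.0.0.0/4 -> H0 at depth 4
  lookup 16.0.0.1: bits 00010 walk d0:H3→d1:-→d2:-→d3:-→d4:H0→d5:- -> H0
  - 21.254.211.0/24 clear@24
  lookup 21.227.226.194: bits 00010101111 walk d0:H3→d1:-→d2:-→d3:-→d4:H0→d5:-→d6:-→d7:-→d8:H0→d9:-→d10:-→d11:H4 -> H4
  lookup 21.254.211.213: bits 00010101111111101101001111010101 walk d0:H3→d1:-→d2:-→d3:-→d4:H0→d5:-→d6:-→d7:-→d8:H0→d9:-→d10:-→d11:H4→d12:-→d13:-→d14:-→d15:-→d16:-→d17:-→d18:-→d19:-→d20:-→d21:-→d22:-→d23:-→d24:-→d25:-→d26:-→d27:-→d28:-→d29:-→d30:-→d31:-→d32:H5 -> H5
  add 0.0.0.0/0 -> H3 at depth 0
  lookup 21.254.211.213: bits 00010101111111101101001111010101 walk d0:H3→d1:-→d2:-→d3:-→d4:H0→d5:-→d6:-→d7:-→d8:H0→d9:-→d10:-→d11:H4→d12:-→d13:-→d14:-→d15:-→d16:-→d17:-→d18:-→d19:-→d20:-→d21:-→d22:-→d23:-→d24:-→d25:-→d26:-→d27:-→d28:-→d29:-→d30:-→d31:-→d32:H5 -> H5
  lookup 21.224.0.68: bits 00010101111 walk d0:H3→d1:-→d2:-→d3:-→d4:H0→d5:-→d6:-→d7:-→d8:H0→d9:-→d10:-→d11:H4 -> H4
  - 21.254.211.213/32 clear@32
  add 224.0.0.0/4 -> H3 at depth 4
  lookup 21.0.0.63: bits 00010101 walk d0:H3→d1:-→d2:-→d3:-→d4:H0→d5:-→d6:-→d7:-→d8:H0 -> H0
  lookup 224.0.0.2: bits 1110 walk d0:H3→d1:-→d2:-→d3:-→d4:H3 -> H3
  - 0.0.0.0/0 clear@0
  add 0.0.0.0/0 -> H4 at depth 0
  add 21.240.0.0/12 -> H0 at depth 12
  - 21.224.0.0/11 clear@11
  add 21.0.0.0/8 -> H5 at depth 8
  add 0.0.0.0/0 -> H0 at depth 0
  - 0.0.0.0/0 clear@0
  lookup 224.0.0.9: bits 1110 walk d0:-→d1:-→d2:-→d3:-→d4:H3 -> H3
  lookup 21.242.192.47: bits 000101011111 walk d0:-→d1:-→d2:-→d3:-→d4:H0→d5:-→d6:-→d7:-→d8:H5→d9:-→d10:-→d11:-→d12:H0 -> H0
  lookup 18.141.185.222: bits 00010 walk d0:-→d1:-→d2:-→d3:-→d4:H0→d5:- -> H0
  - 16.0.0.0/4 clear@4
  - 21.0.0.0/8 clear@8
  lookup 224.0.0.44: bits 1110 walk d0:-→d1:-→d2:-→d3:-→d4:H3 -> H3
  add 228.247.160.0/20 -> H2 at depth 20
  lookup 224.145.236.190: bits 11100 walk d0:-→d1:-→d2:-→d3:-→d4:H3→d5:- -> H3

== LOOKUPS ==
["H0","H5","H0","H4","H5","H5","H4","H0","H3","H3","H0","H0","H3","H3"]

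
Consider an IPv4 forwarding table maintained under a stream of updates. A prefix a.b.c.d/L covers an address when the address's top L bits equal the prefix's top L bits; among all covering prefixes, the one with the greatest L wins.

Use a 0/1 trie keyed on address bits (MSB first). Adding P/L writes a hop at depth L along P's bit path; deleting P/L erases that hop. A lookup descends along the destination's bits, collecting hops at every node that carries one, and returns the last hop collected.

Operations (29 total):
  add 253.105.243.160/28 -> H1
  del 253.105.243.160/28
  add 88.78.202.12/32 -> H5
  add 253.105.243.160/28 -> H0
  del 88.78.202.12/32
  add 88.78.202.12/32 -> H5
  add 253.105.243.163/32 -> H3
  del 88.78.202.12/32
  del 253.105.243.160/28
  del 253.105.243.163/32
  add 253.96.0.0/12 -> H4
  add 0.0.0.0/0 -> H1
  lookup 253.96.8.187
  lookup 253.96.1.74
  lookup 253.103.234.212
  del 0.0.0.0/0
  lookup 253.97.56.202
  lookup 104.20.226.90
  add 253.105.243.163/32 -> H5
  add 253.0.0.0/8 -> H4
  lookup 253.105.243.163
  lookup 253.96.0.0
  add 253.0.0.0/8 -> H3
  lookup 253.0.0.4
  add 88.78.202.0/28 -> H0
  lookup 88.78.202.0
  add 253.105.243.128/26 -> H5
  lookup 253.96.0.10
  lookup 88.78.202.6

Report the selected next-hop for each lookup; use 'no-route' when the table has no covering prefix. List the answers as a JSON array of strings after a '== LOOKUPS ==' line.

Process each operation:
  + 253.105.243.160/28 (H1) depth=28
  del 253.105.243.160/28 (clear depth 28)
  + 88.78.202.12/32 (H5) depth=32
  + 253.105.243.160/28 (H0) depth=28
  del 88.78.202.12/32 (clear depth 32)
  + 88.78.202.12/32 (H5) depth=32
  + 253.105.243.163/32 (H3) depth=32
  del 88.78.202.12/32 (clear depth 32)
  del 253.105.243.160/28 (clear depth 28)
  del 253.105.243.163/32 (clear depth 32)
  + 253.96.0.0/12 (H4) depth=12
  + 0.0.0.0/0 (H1) depth=0
  ? 253.96.8.187  path d0:H1→d1:-→d2:-→d3:-→d4:-→d5:-→d6:-→d7:-→d8:-→d9:-→d10:-→d11:-→d12:H4  best=H4
  ? 253.96.1.74  path d0:H1→d1:-→d2:-→d3:-→d4:-→d5:-→d6:-→d7:-→d8:-→d9:-→d10:-→d11:-→d12:H4  best=H4
  ? 253.103.234.212  path d0:H1→d1:-→d2:-→d3:-→d4:-→d5:-→d6:-→d7:-→d8:-→d9:-→d10:-→d11:-→d12:H4  best=H4
  del 0.0.0.0/0 (clear depth 0)
  ? 253.97.56.202  path d0:-→d1:-→d2:-→d3:-→d4:-→d5:-→d6:-→d7:-→d8:-→d9:-→d10:-→d11:-→d12:H4  best=H4
  ? 104.20.226.90  path d0:-→d1:-→d2:-  best=no-route
  + 253.105.243.163/32 (H5) depth=32
  + 253.0.0.0/8 (H4) depth=8
  ? 253.105.243.163  path d0:-→d1:-→d2:-→d3:-→d4:-→d5:-→d6:-→d7:-→d8:H4→d9:-→d10:-→d11:-→d12:H4→d13:-→d14:-→d15:-→d16:-→d17:-→d18:-→d19:-→d20:-→d21:-→d22:-→d23:-→d24:-→d25:-→d26:-→d27:-→d28:-→d29:-→d30:-→d31:-→d32:H5  best=H5
  ? 253.96.0.0  path d0:-→d1:-→d2:-→d3:-→d4:-→d5:-→d6:-→d7:-→d8:H4→d9:-→d10:-→d11:-→d12:H4  best=H4
  + 253.0.0.0/8 (H3) depth=8
  ? 253.0.0.4  path d0:-→d1:-→d2:-→d3:-→d4:-→d5:-→d6:-→d7:-→d8:H3→d9:-  best=H3
  + 88.78.202.0/28 (H0) depth=28
  ? 88.78.202.0  path d0:-→d1:-→d2:-→d3:-→d4:-→d5:-→d6:-→d7:-→d8:-→d9:-→d10:-→d11:-→d12:-→d13:-→d14:-→d15:-→d16:-→d17:-→d18:-→d19:-→d20:-→d21:-→d22:-→d23:-→d24:-→d25:-→d26:-→d27:-→d28:H0  best=H0
  + 253.105.243.128/26 (H5) depth=26
  ? 253.96.0.10  path d0:-→d1:-→d2:-→d3:-→d4:-→d5:-→d6:-→d7:-→d8:H3→d9:-→d10:-→d11:-→d12:H4  best=H4
  ? 88.78.202.6  path d0:-→d1:-→d2:-→d3:-→d4:-→d5:-→d6:-→d7:-→d8:-→d9:-→d10:-→d11:-→d12:-→d13:-→d14:-→d15:-→d16:-→d17:-→d18:-→d19:-→d20:-→d21:-→d22:-→d23:-→d24:-→d25:-→d26:-→d27:-→d28:H0  best=H0

== LOOKUPS ==
["H4","H4","H4","H4","no-route","H5","H4","H3","H0","H4","H0"]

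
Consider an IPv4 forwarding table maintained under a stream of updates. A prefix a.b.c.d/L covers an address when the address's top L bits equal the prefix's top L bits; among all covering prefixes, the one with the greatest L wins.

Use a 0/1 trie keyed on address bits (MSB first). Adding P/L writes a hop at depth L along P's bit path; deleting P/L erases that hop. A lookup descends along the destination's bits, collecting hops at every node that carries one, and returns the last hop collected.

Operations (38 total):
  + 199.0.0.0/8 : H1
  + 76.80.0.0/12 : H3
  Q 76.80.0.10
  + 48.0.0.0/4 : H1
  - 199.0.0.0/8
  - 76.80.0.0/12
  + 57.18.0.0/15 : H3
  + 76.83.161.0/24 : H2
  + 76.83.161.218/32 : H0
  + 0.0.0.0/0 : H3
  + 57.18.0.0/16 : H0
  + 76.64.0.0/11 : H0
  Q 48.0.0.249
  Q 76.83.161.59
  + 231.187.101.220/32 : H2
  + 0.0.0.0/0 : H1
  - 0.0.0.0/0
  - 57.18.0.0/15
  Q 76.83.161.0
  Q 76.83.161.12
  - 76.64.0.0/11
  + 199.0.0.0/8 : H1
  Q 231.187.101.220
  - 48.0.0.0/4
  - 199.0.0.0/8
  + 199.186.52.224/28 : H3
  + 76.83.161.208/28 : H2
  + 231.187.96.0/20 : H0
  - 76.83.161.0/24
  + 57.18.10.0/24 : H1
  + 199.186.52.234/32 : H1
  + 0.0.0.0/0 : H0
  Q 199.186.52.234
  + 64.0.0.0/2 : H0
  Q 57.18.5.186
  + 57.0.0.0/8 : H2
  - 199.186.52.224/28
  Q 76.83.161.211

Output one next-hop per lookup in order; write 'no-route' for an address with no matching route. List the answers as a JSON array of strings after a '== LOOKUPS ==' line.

Process each operation:
  + 199.0.0.0/8 (H1) depth=8
  + 76.80.0.0/12 (H3) depth=12
  Q 76.80.0.10: descend 010011000101 ; hops seen [H3] ; pick H3
  + 48.0.0.0/4 (H1) depth=4
  - 199.0.0.0/8 clear@8
  - 76.80.0.0/12 clear@12
  + 57.18.0.0/15 (H3) depth=15
  + 76.83.161.0/24 (H2) depth=24
  + 76.83.161.218/32 (H0) depth=32
  + 0.0.0.0/0 (H3) depth=0
  + 57.18.0.0/16 (H0) depth=16
  + 76.64.0.0/11 (H0) depth=11
  Q 48.0.0.249: descend 0011 ; hops seen [H3,H1] ; pick H1
  Q 76.83.161.59: descend 010011000101001110100001 ; hops seen [H3,H0,H2] ; pick H2
  + 231.187.101.220/32 (H2) depth=32
  + 0.0.0.0/0 (H1) depth=0
  - 0.0.0.0/0 clear@0
  - 57.18.0.0/15 clear@15
  Q 76.83.161.0: descend 010011000101001110100001 ; hops seen [H0,H2] ; pick H2
  Q 76.83.161.12: descend 010011000101001110100001 ; hops seen [H0,H2] ; pick H2
  - 76.64.0.0/11 clear@11
  + 199.0.0.0/8 (H1) depth=8
  Q 231.187.101.220: descend 11100111101110110110010111011100 ; hops seen [H2] ; pick H2
  - 48.0.0.0/4 clear@4
  - 199.0.0.0/8 clear@8
  + 199.186.52.224/28 (H3) depth=28
  + 76.83.161.208/28 (H2) depth=28
  + 231.187.96.0/20 (H0) depth=20
  - 76.83.161.0/24 clear@24
  + 57.18.10.0/24 (H1) depth=24
  + 199.186.52.234/32 (H1) depth=32
  + 0.0.0.0/0 (H0) depth=0
  Q 199.186.52.234: descend 11000111101110100011010011101010 ; hops seen [H0,H3,H1] ; pick H1
  + 64.0.0.0/2 (H0) depth=2
  Q 57.18.5.186: descend 00111001000100100000 ; hops seen [H0,H0] ; pick H0
  + 57.0.0.0/8 (H2) depth=8
  - 199.186.52.224/28 clear@28
  Q 76.83.161.211: descend 0100110001010011101000011101 ; hops seen [H0,H0,H2] ; pick H2

== LOOKUPS ==
["H3","H1","H2","H2","H2","H2","H1","H0","H2"]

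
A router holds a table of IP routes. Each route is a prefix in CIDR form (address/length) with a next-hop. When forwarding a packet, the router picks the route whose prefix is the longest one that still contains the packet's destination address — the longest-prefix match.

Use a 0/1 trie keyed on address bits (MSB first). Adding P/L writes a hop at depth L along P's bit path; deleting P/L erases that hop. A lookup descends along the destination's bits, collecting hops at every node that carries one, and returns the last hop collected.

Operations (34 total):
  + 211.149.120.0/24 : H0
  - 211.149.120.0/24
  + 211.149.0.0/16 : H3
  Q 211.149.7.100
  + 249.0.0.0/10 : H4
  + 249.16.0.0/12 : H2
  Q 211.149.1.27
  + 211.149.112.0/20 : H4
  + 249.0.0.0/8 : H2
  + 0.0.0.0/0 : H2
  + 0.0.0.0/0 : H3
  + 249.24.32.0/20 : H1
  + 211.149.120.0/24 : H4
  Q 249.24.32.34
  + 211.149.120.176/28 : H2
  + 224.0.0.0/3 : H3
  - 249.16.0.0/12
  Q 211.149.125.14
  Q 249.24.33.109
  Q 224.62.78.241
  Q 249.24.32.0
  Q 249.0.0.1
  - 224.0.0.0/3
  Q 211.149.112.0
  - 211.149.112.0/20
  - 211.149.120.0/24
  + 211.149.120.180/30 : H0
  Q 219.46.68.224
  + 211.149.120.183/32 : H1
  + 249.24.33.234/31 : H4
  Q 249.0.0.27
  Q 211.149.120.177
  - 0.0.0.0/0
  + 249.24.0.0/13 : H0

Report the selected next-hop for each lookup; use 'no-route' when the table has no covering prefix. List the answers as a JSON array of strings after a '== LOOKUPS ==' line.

Apply in order:
  add 211.149.120.0/24 -> H0 at depth 24
  del 211.149.120.0/24 (clear depth 24)
  add 211.149.0.0/16 -> H3 at depth 16
  ? 211.149.7.100  path d0:-→d1:-→d2:-→d3:-→d4:-→d5:-→d6:-→d7:-→d8:-→d9:-→d10:-→d11:-→d12:-→d13:-→d14:-→d15:-→d16:H3→d17:-  best=H3
  add 249.0.0.0/10 -> H4 at depth 10
  add 249.16.0.0/12 -> H2 at depth 12
  ? 211.149.1.27  path d0:-→d1:-→d2:-→d3:-→d4:-→d5:-→d6:-→d7:-→d8:-→d9:-→d10:-→d11:-→d12:-→d13:-→d14:-→d15:-→d16:H3→d17:-  best=H3
  add 211.149.112.0/20 -> H4 at depth 20
  add 249.0.0.0/8 -> H2 at depth 8
  add 0.0.0.0/0 -> H2 at depth 0
  add 0.0.0.0/0 -> H3 at depth 0
  add 249.24.32.0/20 -> H1 at depth 20
  add 211.149.120.0/24 -> H4 at depth 24
  ? 249.24.32.34  path d0:H3→d1:-→d2:-→d3:-→d4:-→d5:-→d6:-→d7:-→d8:H2→d9:-→d10:H4→d11:-→d12:H2→d13:-→d14:-→d15:-→d16:-→d17:-→d18:-→d19:-→d20:H1  best=H1
  add 211.149.120.176/28 -> H2 at depth 28
  add 224.0.0.0/3 -> H3 at depth 3
  del 249.16.0.0/12 (clear depth 12)
  ? 211.149.125.14  path d0:H3→d1:-→d2:-→d3:-→d4:-→d5:-→d6:-→d7:-→d8:-→d9:-→d10:-→d11:-→d12:-→d13:-→d14:-→d15:-→d16:H3→d17:-→d18:-→d19:-→d20:H4→d21:-  best=H4
  ? 249.24.33.109  path d0:H3→d1:-→d2:-→d3:H3→d4:-→d5:-→d6:-→d7:-→d8:H2→d9:-→d10:H4→d11:-→d12:-→d13:-→d14:-→d15:-→d16:-→d17:-→d18:-→d19:-→d20:H1  best=H1
  ? 224.62.78.241  path d0:H3→d1:-→d2:-→d3:H3  best=H3
  ? 249.24.32.0  path d0:H3→d1:-→d2:-→d3:H3→d4:-→d5:-→d6:-→d7:-→d8:H2→d9:-→d10:H4→d11:-→d12:-→d13:-→d14:-→d15:-→d16:-→d17:-→d18:-→d19:-→d20:H1  best=H1
  ? 249.0.0.1  path d0:H3→d1:-→d2:-→d3:H3→d4:-→d5:-→d6:-→d7:-→d8:H2→d9:-→d10:H4→d11:-  best=H4
  del 224.0.0.0/3 (clear depth 3)
  ? 211.149.112.0  path d0:H3→d1:-→d2:-→d3:-→d4:-→d5:-→d6:-→d7:-→d8:-→d9:-→d10:-→d11:-→d12:-→d13:-→d14:-→d15:-→d16:H3→d17:-→d18:-→d19:-→d20:H4  best=H4
  del 211.149.112.0/20 (clear depth 20)
  del 211.149.120.0/24 (clear depth 24)
  add 211.149.120.180/30 -> H0 at depth 30
  ? 219.46.68.224  path d0:H3→d1:-→d2:-→d3:-→d4:-  best=H3
  add 211.149.120.183/32 -> H1 at depth 32
  add 249.24.33.234/31 -> H4 at depth 31
  ? 249.0.0.27  path d0:H3→d1:-→d2:-→d3:-→d4:-→d5:-→d6:-→d7:-→d8:H2→d9:-→d10:H4→d11:-  best=H4
  ? 211.149.120.177  path d0:H3→d1:-→d2:-→d3:-→d4:-→d5:-→d6:-→d7:-→d8:-→d9:-→d10:-→d11:-→d12:-→d13:-→d14:-→d15:-→d16:H3→d17:-→d18:-→d19:-→d20:-→d21:-→d22:-→d23:-→d24:-→d25:-→d26:-→d27:-→d28:H2→d29:-  best=H2
  del 0.0.0.0/0 (clear depth 0)
  add 249.24.0.0/13 -> H0 at depth 13

== LOOKUPS ==
["H3","H3","H1","H4","H1","H3","H1","H4","H4","H3","H4","H2"]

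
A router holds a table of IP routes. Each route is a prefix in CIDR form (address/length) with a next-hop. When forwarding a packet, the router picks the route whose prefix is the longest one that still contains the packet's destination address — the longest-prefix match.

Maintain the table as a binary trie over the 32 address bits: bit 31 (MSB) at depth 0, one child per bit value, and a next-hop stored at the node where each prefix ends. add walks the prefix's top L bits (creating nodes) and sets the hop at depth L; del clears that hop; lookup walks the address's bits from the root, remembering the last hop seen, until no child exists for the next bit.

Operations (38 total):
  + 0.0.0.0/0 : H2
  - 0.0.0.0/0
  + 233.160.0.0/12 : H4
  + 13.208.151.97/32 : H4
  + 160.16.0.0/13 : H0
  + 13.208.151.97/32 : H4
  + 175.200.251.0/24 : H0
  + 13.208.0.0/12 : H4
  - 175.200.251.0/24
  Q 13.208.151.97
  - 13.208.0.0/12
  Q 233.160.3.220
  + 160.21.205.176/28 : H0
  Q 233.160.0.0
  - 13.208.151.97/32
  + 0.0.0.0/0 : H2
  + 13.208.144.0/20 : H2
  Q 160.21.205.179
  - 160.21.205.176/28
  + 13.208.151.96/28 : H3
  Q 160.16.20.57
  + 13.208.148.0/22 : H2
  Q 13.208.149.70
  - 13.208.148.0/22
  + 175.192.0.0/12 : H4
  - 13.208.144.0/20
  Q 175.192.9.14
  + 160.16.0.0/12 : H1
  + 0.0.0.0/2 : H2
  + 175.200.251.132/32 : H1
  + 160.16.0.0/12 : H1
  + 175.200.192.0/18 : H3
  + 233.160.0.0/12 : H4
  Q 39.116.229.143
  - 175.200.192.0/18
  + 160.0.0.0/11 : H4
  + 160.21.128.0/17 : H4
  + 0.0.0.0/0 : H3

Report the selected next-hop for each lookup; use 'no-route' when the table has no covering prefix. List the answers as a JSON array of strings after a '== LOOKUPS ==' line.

Process each operation:
  add 0.0.0.0/0 -> H2 at depth 0
  - 0.0.0.0/0 clear@0
  add 233.160.0.0/12 -> H4 at depth 12
  add 13.208.151.97/32 -> H4 at depth 32
  add 160.16.0.0/13 -> H0 at depth 13
  add 13.208.151.97/32 -> H4 at depth 32
  add 175.200.251.0/24 -> H0 at depth 24
  add 13.208.0.0/12 -> H4 at depth 12
  - 175.200.251.0/24 clear@24
  lookup 13.208.151.97: bits 00001101110100001001011101100001 walk d0:-→d1:-→d2:-→d3:-→d4:-→d5:-→d6:-→d7:-→d8:-→d9:-→d10:-→d11:-→d12:H4→d13:-→d14:-→d15:-→d16:-→d17:-→d18:-→d19:-→d20:-→d21:-→d22:-→d23:-→d24:-→d25:-→d26:-→d27:-→d28:-→d29:-→d30:-→d31:-→d32:H4 -> H4
  - 13.208.0.0/12 clear@12
  lookup 233.160.3.220: bits 111010011010 walk d0:-→d1:-→d2:-→d3:-→d4:-→d5:-→d6:-→d7:-→d8:-→d9:-→d10:-→d11:-→d12:H4 -> H4
  add 160.21.205.176/28 -> H0 at depth 28
  lookup 233.160.0.0: bits 111010011010 walk d0:-→d1:-→d2:-→d3:-→d4:-→d5:-→d6:-→d7:-→d8:-→d9:-→d10:-→d11:-→d12:H4 -> H4
  - 13.208.151.97/32 clear@32
  add 0.0.0.0/0 -> H2 at depth 0
  add 13.208.144.0/20 -> H2 at depth 20
  lookup 160.21.205.179: bits 1010000000010101110011011011 walk d0:H2→d1:-→d2:-→d3:-→d4:-→d5:-→d6:-→d7:-→d8:-→d9:-→d10:-→d11:-→d12:-→d13:H0→d14:-→d15:-→d16:-→d17:-→d18:-→d19:-→d20:-→d21:-→d22:-→d23:-→d24:-→d25:-→d26:-→d27:-→d28:H0 -> H0
  - 160.21.205.176/28 clear@28
  add 13.208.151.96/28 -> H3 at depth 28
  lookup 160.16.20.57: bits 1010000000010 walk d0:H2→d1:-→d2:-→d3:-→d4:-→d5:-→d6:-→d7:-→d8:-→d9:-→d10:-→d11:-→d12:-→d13:H0 -> H0
  add 13.208.148.0/22 -> H2 at depth 22
  lookup 13.208.149.70: bits 0000110111010000100101 walk d0:H2→d1:-→d2:-→d3:-→d4:-→d5:-→d6:-→d7:-→d8:-→d9:-→d10:-→d11:-→d12:-→d13:-→d14:-→d15:-→d16:-→d17:-→d18:-→d19:-→d20:H2→d21:-→d22:H2 -> H2
  - 13.208.148.0/22 clear@22
  add 175.192.0.0/12 -> H4 at depth 12
  - 13.208.144.0/20 clear@20
  lookup 175.192.9.14: bits 101011111100 walk d0:H2→d1:-→d2:-→d3:-→d4:-→d5:-→d6:-→d7:-→d8:-→d9:-→d10:-→d11:-→d12:H4 -> H4
  add 160.16.0.0/12 -> H1 at depth 12
  add 0.0.0.0/2 -> H2 at depth 2
  add 175.200.251.132/32 -> H1 at depth 32
  add 160.16.0.0/12 -> H1 at depth 12
  add 175.200.192.0/18 -> H3 at depth 18
  add 233.160.0.0/12 -> H4 at depth 12
  lookup 39.116.229.143: bits 00 walk d0:H2→d1:-→d2:H2 -> H2
  - 175.200.192.0/18 clear@18
  add 160.0.0.0/11 -> H4 at depth 11
  add 160.21.128.0/17 -> H4 at depth 17
  add 0.0.0.0/0 -> H3 at depth 0

== LOOKUPS ==
["H4","H4","H4","H0","H0","H2","H4","H2"]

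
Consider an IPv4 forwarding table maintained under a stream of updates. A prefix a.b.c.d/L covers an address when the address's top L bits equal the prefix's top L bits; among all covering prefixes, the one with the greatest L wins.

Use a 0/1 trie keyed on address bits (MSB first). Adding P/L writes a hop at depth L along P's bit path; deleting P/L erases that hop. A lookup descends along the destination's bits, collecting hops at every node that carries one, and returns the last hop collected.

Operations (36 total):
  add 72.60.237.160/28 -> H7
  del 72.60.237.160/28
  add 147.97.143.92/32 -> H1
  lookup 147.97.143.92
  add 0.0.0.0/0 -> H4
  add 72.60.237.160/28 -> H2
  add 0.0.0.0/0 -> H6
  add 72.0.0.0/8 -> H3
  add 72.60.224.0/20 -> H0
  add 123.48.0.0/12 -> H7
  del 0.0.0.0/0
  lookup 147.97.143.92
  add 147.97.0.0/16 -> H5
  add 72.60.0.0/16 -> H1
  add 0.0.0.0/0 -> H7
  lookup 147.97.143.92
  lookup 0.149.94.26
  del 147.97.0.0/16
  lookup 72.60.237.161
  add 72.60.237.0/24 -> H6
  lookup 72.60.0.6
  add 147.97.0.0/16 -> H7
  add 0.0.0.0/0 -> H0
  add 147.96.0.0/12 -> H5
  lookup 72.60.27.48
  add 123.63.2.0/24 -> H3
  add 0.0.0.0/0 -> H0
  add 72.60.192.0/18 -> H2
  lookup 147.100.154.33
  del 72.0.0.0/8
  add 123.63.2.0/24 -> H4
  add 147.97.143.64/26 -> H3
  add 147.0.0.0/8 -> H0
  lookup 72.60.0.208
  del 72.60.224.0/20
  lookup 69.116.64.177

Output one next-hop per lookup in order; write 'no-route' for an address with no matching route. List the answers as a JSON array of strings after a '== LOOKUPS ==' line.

Trace:
  add 72.60.237.160/28 -> H7 at depth 28
  - 72.60.237.160/28 clear@28
  add 147.97.143.92/32 -> H1 at depth 32
  Q 147.97.143.92: descend 10010011011000011000111101011100 ; hops seen [H1] ; pick H1
  add 0.0.0.0/0 -> H4 at depth 0
  add 72.60.237.160/28 -> H2 at depth 28
  add 0.0.0.0/0 -> H6 at depth 0
  add 72.0.0.0/8 -> H3 at depth 8
  add 72.60.224.0/20 -> H0 at depth 20
  add 123.48.0.0/12 -> H7 at depth 12
  - 0.0.0.0/0 clear@0
  Q 147.97.143.92: descend 10010011011000011000111101011100 ; hops seen [H1] ; pick H1
  add 147.97.0.0/16 -> H5 at depth 16
  add 72.60.0.0/16 -> H1 at depth 16
  add 0.0.0.0/0 -> H7 at depth 0
  Q 147.97.143.92: descend 10010011011000011000111101011100 ; hops seen [H7,H5,H1] ; pick H1
  Q 0.149.94.26: descend 0 ; hops seen [H7] ; pick H7
  - 147.97.0.0/16 clear@16
  Q 72.60.237.161: descend 0100100000111100111011011010 ; hops seen [H7,H3,H1,H0,H2] ; pick H2
  add 72.60.237.0/24 -> H6 at depth 24
  Q 72.60.0.6: descend 0100100000111100 ; hops seen [H7,H3,H1] ; pick H1
  add 147.97.0.0/16 -> H7 at depth 16
  add 0.0.0.0/0 -> H0 at depth 0
  add 147.96.0.0/12 -> H5 at depth 12
  Q 72.60.27.48: descend 0100100000111100 ; hops seen [H0,H3,H1] ; pick H1
  add 123.63.2.0/24 -> H3 at depth 24
  add 0.0.0.0/0 -> H0 at depth 0
  add 72.60.192.0/18 -> H2 at depth 18
  Q 147.100.154.33: descend 1001001101100 ; hops seen [H0,H5] ; pick H5
  - 72.0.0.0/8 clear@8
  add 123.63.2.0/24 -> H4 at depth 24
  add 147.97.143.64/26 -> H3 at depth 26
  add 147.0.0.0/8 -> H0 at depth 8
  Q 72.60.0.208: descend 0100100000111100 ; hops seen [H0,H1] ; pick H1
  - 72.60.224.0/20 clear@20
  Q 69.116.64.177: descend 0100 ; hops seen [H0] ; pick H0

== LOOKUPS ==
["H1","H1","H1","H7","H2","H1","H1","H5","H1","H0"]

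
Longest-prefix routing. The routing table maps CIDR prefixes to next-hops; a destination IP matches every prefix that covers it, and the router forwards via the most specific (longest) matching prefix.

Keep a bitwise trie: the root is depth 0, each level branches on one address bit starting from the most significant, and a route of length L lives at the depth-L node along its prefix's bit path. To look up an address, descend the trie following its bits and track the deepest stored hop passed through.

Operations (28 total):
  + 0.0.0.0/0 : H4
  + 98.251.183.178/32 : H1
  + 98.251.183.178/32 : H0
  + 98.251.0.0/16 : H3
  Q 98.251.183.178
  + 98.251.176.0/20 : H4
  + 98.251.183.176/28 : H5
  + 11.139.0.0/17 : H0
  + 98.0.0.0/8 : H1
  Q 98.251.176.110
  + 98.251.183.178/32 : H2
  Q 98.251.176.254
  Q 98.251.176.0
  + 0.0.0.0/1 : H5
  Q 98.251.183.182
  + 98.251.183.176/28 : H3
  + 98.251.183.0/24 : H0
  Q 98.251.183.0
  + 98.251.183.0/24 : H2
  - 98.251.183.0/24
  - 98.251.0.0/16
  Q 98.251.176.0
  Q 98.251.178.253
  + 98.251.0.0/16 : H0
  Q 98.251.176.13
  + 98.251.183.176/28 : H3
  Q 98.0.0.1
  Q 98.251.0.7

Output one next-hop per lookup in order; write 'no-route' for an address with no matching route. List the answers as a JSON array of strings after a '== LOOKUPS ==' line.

Process each operation:
  + 0.0.0.0/0 (H4) depth=0
  + 98.251.183.178/32 (H1) depth=32
  + 98.251.183.178/32 (H0) depth=32
  + 98.251.0.0/16 (H3) depth=16
  lookup 98.251.183.178: bits 01100010111110111011011110110010 walk d0:H4→d1:-→d2:-→d3:-→d4:-→d5:-→d6:-→d7:-→d8:-→d9:-→d10:-→d11:-→d12:-→d13:-→d14:-→d15:-→d16:H3→d17:-→d18:-→d19:-→d20:-→d21:-→d22:-→d23:-→d24:-→d25:-→d26:-→d27:-→d28:-→d29:-→d30:-→d31:-→d32:H0 -> H0
  + 98.251.176.0/20 (H4) depth=20
  + 98.251.183.176/28 (H5) depth=28
  + 11.139.0.0/17 (H0) depth=17
  + 98.0.0.0/8 (H1) depth=8
  lookup 98.251.176.110: bits 011000101111101110110 walk d0:H4→d1:-→d2:-→d3:-→d4:-→d5:-→d6:-→d7:-→d8:H1→d9:-→d10:-→d11:-→d12:-→d13:-→d14:-→d15:-→d16:H3→d17:-→d18:-→d19:-→d20:H4→d21:- -> H4
  + 98.251.183.178/32 (H2) depth=32
  lookup 98.251.176.254: bits 011000101111101110110 walk d0:H4→d1:-→d2:-→d3:-→d4:-→d5:-→d6:-→d7:-→d8:H1→d9:-→d10:-→d11:-→d12:-→d13:-→d14:-→d15:-→d16:H3→d17:-→d18:-→d19:-→d20:H4→d21:- -> H4
  lookup 98.251.176.0: bits 011000101111101110110 walk d0:H4→d1:-→d2:-→d3:-→d4:-→d5:-→d6:-→d7:-→d8:H1→d9:-→d10:-→d11:-→d12:-→d13:-→d14:-→d15:-→d16:H3→d17:-→d18:-→d19:-→d20:H4→d21:- -> H4
  + 0.0.0.0/1 (H5) depth=1
  lookup 98.251.183.182: bits 01100010111110111011011110110 walk d0:H4→d1:H5→d2:-→d3:-→d4:-→d5:-→d6:-→d7:-→d8:H1→d9:-→d10:-→d11:-→d12:-→d13:-→d14:-→d15:-→d16:H3→d17:-→d18:-→d19:-→d20:H4→d21:-→d22:-→d23:-→d24:-→d25:-→d26:-→d27:-→d28:H5→d29:- -> H5
  + 98.251.183.176/28 (H3) depth=28
  + 98.251.183.0/24 (H0) depth=24
  lookup 98.251.183.0: bits 011000101111101110110111 walk d0:H4→d1:H5→d2:-→d3:-→d4:-→d5:-→d6:-→d7:-→d8:H1→d9:-→d10:-→d11:-→d12:-→d13:-→d14:-→d15:-→d16:H3→d17:-→d18:-→d19:-→d20:H4→d21:-→d22:-→d23:-→d24:H0 -> H0
  + 98.251.183.0/24 (H2) depth=24
  del 98.251.183.0/24 (clear depth 24)
  del 98.251.0.0/16 (clear depth 16)
  lookup 98.251.176.0: bits 011000101111101110110 walk d0:H4→d1:H5→d2:-→d3:-→d4:-→d5:-→d6:-→d7:-→d8:H1→d9:-→d10:-→d11:-→d12:-→d13:-→d14:-→d15:-→d16:-→d17:-→d18:-→d19:-→d20:H4→d21:- -> H4
  lookup 98.251.178.253: bits 011000101111101110110 walk d0:H4→d1:H5→d2:-→d3:-→d4:-→d5:-→d6:-→d7:-→d8:H1→d9:-→d10:-→d11:-→d12:-→d13:-→d14:-→d15:-→d16:-→d17:-→d18:-→d19:-→d20:H4→d21:- -> H4
  + 98.251.0.0/16 (H0) depth=16
  lookup 98.251.176.13: bits 011000101111101110110 walk d0:H4→d1:H5→d2:-→d3:-→d4:-→d5:-→d6:-→d7:-→d8:H1→d9:-→d10:-→d11:-→d12:-→d13:-→d14:-→d15:-→d16:H0→d17:-→d18:-→d19:-→d20:H4→d21:- -> H4
  + 98.251.183.176/28 (H3) depth=28
  lookup 98.0.0.1: bits 01100010 walk d0:H4→d1:H5→d2:-→d3:-→d4:-→d5:-→d6:-→d7:-→d8:H1 -> H1
  lookup 98.251.0.7: bits 0110001011111011 walk d0:H4→d1:H5→d2:-→d3:-→d4:-→d5:-→d6:-→d7:-→d8:H1→d9:-→d10:-→d11:-→d12:-→d13:-→d14:-→d15:-→d16:H0 -> H0

== LOOKUPS ==
["H0","H4","H4","H4","H5","H0","H4","H4","H4","H1","H0"]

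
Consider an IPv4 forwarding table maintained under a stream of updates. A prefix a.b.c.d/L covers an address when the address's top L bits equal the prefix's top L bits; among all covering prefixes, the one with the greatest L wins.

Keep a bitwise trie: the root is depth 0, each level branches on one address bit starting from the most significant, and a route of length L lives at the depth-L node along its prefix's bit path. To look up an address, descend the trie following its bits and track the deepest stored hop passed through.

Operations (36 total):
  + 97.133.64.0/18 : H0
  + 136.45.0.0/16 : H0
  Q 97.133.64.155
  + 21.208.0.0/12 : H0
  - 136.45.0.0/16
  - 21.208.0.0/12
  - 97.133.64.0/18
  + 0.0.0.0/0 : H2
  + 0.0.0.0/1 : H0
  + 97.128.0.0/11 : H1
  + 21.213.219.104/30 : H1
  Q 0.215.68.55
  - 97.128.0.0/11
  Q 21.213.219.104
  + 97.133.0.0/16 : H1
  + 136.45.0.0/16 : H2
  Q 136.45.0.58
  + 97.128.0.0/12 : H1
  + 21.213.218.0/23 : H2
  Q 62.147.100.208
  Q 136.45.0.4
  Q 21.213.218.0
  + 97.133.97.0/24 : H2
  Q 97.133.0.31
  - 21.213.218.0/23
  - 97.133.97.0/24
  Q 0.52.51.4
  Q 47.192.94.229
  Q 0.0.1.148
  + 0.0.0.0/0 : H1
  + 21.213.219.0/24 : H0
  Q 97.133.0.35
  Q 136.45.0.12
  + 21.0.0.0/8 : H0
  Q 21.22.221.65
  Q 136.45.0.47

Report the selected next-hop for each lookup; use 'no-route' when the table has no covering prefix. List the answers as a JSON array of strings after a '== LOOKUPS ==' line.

Apply in order:
  add 97.133.64.0/18 -> H0 at depth 18
  add 136.45.0.0/16 -> H0 at depth 16
  Q 97.133.64.155: descend 011000011000010101 ; hops seen [H0] ; pick H0
  add 21.208.0.0/12 -> H0 at depth 12
  - 136.45.0.0/16 clear@16
  - 21.208.0.0/12 clear@12
  - 97.133.64.0/18 clear@18
  add 0.0.0.0/0 -> H2 at depth 0
  add 0.0.0.0/1 -> H0 at depth 1
  add 97.128.0.0/11 -> H1 at depth 11
  add 21.213.219.104/30 -> H1 at depth 30
  Q 0.215.68.55: descend 000 ; hops seen [H2,H0] ; pick H0
  - 97.128.0.0/11 clear@11
  Q 21.213.219.104: descend 000101011101010111011011011010 ; hops seen [H2,H0,H1] ; pick H1
  add 97.133.0.0/16 -> H1 at depth 16
  add 136.45.0.0/16 -> H2 at depth 16
  Q 136.45.0.58: descend 1000100000101101 ; hops seen [H2,H2] ; pick H2
  add 97.128.0.0/12 -> H1 at depth 12
  add 21.213.218.0/23 -> H2 at depth 23
  Q 62.147.100.208: descend 00 ; hops seen [H2,H0] ; pick H0
  Q 136.45.0.4: descend 1000100000101101 ; hops seen [H2,H2] ; pick H2
  Q 21.213.218.0: descend 00010101110101011101101 ; hops seen [H2,H0,H2] ; pick H2
  add 97.133.97.0/24 -> H2 at depth 24
  Q 97.133.0.31: descend 01100001100001010 ; hops seen [H2,H0,H1,H1] ; pick H1
  - 21.213.218.0/23 clear@23
  - 97.133.97.0/24 clear@24
  Q 0.52.51.4: descend 000 ; hops seen [H2,H0] ; pick H0
  Q 47.192.94.229: descend 00 ; hops seen [H2,H0] ; pick H0
  Q 0.0.1.148: descend 000 ; hops seen [H2,H0] ; pick H0
  add 0.0.0.0/0 -> H1 at depth 0
  add 21.213.219.0/24 -> H0 at depth 24
  Q 97.133.0.35: descend 01100001100001010 ; hops seen [H1,H0,H1,H1] ; pick H1
  Q 136.45.0.12: descend 1000100000101101 ; hops seen [H1,H2] ; pick H2
  add 21.0.0.0/8 -> H0 at depth 8
  Q 21.22.221.65: descend 00010101 ; hops seen [H1,H0,H0] ; pick H0
  Q 136.45.0.47: descend 1000100000101101 ; hops seen [H1,H2] ; pick H2

== LOOKUPS ==
["H0","H0","H1","H2","H0","H2","H2","H1","H0","H0","H0","H1","H2","H0","H2"]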